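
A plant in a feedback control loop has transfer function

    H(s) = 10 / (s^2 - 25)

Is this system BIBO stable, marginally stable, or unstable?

The denominator s^2 - 25 factors as (s + 5)(s - 5), giving poles at s = -5, 5.
Since the pole(s) at s = 5 lie in the right half-plane, the system is unstable.

unstable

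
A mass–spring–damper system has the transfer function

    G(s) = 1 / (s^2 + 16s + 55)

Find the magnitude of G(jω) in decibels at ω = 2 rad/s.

Substitute s = j2: numerator = 1, denominator = 51 + j32.
|G(j2)| = |1| / |51 + j32| = 1 / 60.208 ≈ 0.01661.
In decibels: 20·log₁₀(0.01661) ≈ -35.6 dB.

|G(j2)|_dB ≈ -35.6 dB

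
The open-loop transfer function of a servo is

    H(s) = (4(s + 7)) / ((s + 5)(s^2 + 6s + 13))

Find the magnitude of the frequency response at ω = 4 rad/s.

|H(j4)| ≈ 0.2082

Substitute s = j4: numerator = 28 + j16, denominator = -111 + j108.
|H(j4)| = |28 + j16| / |-111 + j108| = 32.249 / 154.87 ≈ 0.2082.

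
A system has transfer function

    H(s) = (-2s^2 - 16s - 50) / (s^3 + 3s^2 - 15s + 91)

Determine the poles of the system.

The poles are the roots of the denominator s^3 + 3s^2 - 15s + 91 = 0.
Trying s = -7: the polynomial evaluates to 0, so (s + 7) is a factor.
Dividing out leaves s^2 - 4s + 13 = 0.
The quadratic formula then gives s = 2 ± 3j.

s = 2 + 3j, 2 - 3j, -7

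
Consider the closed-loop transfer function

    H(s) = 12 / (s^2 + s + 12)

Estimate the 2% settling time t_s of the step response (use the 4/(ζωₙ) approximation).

Comparing s^2 + s + 12 to s^2 + 2ζωₙs + ωₙ²: ωₙ = √12 ≈ 3.464 rad/s and ζ = 1/(2·√12) ≈ 0.1443.
ζωₙ = 1/2 = 0.5, so t_s ≈ 4/(ζωₙ) = 4/0.5 = 8 s.

t_s ≈ 8 s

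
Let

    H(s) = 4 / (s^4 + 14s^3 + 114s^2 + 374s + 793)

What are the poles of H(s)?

The poles are the roots of the denominator s^4 + 14s^3 + 114s^2 + 374s + 793 = 0.
No real roots exist; factor into two real quadratics: (s^2 + 4s + 13)(s^2 + 10s + 61) = 0.
Each quadratic gives a conjugate pair via the quadratic formula.

s = -2 + 3j, -2 - 3j, -5 + 6j, -5 - 6j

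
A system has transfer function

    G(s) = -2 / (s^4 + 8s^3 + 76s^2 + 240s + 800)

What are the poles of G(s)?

The poles are the roots of the denominator s^4 + 8s^3 + 76s^2 + 240s + 800 = 0.
No real roots exist; factor into two real quadratics: (s^2 + 4s + 40)(s^2 + 4s + 20) = 0.
Each quadratic gives a conjugate pair via the quadratic formula.

s = -2 + 6j, -2 - 6j, -2 + 4j, -2 - 4j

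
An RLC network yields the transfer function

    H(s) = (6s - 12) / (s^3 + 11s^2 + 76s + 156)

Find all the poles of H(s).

The poles are the roots of the denominator s^3 + 11s^2 + 76s + 156 = 0.
Trying s = -3: the polynomial evaluates to 0, so (s + 3) is a factor.
Dividing out leaves s^2 + 8s + 52 = 0.
The quadratic formula then gives s = -4 ± 6j.

s = -4 ± 6j, -3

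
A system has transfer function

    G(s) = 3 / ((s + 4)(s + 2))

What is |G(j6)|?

Substitute s = j6: numerator = 3, denominator = -28 + j36.
|G(j6)| = |3| / |-28 + j36| = 3 / 45.607 ≈ 0.06578.

|G(j6)| ≈ 0.06578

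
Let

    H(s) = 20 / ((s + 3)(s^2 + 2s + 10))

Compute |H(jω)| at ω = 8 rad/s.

|H(j8)| ≈ 0.04156

Substitute s = j8: numerator = 20, denominator = -290 - j384.
|H(j8)| = |20| / |-290 - j384| = 20 / 481.20 ≈ 0.04156.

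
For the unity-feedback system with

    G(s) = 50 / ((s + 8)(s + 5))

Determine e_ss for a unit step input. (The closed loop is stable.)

G(s) has no poles at the origin.
This is a Type 0 system. Kp = lim_{s→0} G(s) = 50/40 = 5/4.
e_ss = 1/(1 + Kp) = 1/(1 + 5/4) = 4/9 ≈ 0.4444.

e_ss = 0.4444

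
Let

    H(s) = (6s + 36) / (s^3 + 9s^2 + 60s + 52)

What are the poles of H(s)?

The poles are the roots of the denominator s^3 + 9s^2 + 60s + 52 = 0.
Trying s = -1: the polynomial evaluates to 0, so (s + 1) is a factor.
Dividing out leaves s^2 + 8s + 52 = 0.
The quadratic formula then gives s = -4 ± 6j.

s = -4 + 6j, -4 - 6j, -1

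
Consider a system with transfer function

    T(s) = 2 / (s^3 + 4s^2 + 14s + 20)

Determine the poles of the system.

The poles are the roots of the denominator s^3 + 4s^2 + 14s + 20 = 0.
Trying s = -2: the polynomial evaluates to 0, so (s + 2) is a factor.
Dividing out leaves s^2 + 2s + 10 = 0.
The quadratic formula then gives s = -1 ± 3j.

s = -1 ± 3j, -2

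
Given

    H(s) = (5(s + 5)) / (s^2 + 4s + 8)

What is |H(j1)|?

Substitute s = j1: numerator = 25 + j5, denominator = 7 + j4.
|H(j1)| = |25 + j5| / |7 + j4| = 25.495 / 8.0623 ≈ 3.162.

|H(j1)| ≈ 3.162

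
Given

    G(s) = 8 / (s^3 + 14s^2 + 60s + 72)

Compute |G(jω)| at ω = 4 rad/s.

Substitute s = j4: numerator = 8, denominator = -152 + j176.
|G(j4)| = |8| / |-152 + j176| = 8 / 232.55 ≈ 0.03440.

|G(j4)| ≈ 0.03440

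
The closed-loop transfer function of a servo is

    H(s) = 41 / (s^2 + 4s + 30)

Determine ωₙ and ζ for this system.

Compare the denominator to the standard form s^2 + 2ζωₙs + ωₙ².
ωₙ² = 30, so ωₙ = √30 ≈ 5.477 rad/s.
2ζωₙ = 4, so ζ = 4/(2·√30) ≈ 0.3651.

ωₙ ≈ 5.477 rad/s, ζ ≈ 0.3651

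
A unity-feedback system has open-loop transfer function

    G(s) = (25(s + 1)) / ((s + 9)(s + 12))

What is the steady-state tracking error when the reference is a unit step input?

G(s) has no poles at the origin.
This is a Type 0 system. Kp = lim_{s→0} G(s) = 25/108.
e_ss = 1/(1 + Kp) = 1/(1 + 25/108) = 108/133 ≈ 0.8120.

e_ss = 0.8120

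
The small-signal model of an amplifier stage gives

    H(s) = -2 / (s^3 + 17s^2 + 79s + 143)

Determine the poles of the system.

s = -3 + 2j, -3 - 2j, -11

The poles are the roots of the denominator s^3 + 17s^2 + 79s + 143 = 0.
Trying s = -11: the polynomial evaluates to 0, so (s + 11) is a factor.
Dividing out leaves s^2 + 6s + 13 = 0.
The quadratic formula then gives s = -3 ± 2j.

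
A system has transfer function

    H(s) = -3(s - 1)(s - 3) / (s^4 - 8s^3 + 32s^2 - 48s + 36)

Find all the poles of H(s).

s = 1 + j, 1 - j, 3 + 3j, 3 - 3j

The poles are the roots of the denominator s^4 - 8s^3 + 32s^2 - 48s + 36 = 0.
No real roots exist; factor into two real quadratics: (s^2 - 2s + 2)(s^2 - 6s + 18) = 0.
Each quadratic gives a conjugate pair via the quadratic formula.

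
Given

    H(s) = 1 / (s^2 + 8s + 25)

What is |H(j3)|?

|H(j3)| ≈ 0.03467

Substitute s = j3: numerator = 1, denominator = 16 + j24.
|H(j3)| = |1| / |16 + j24| = 1 / 28.844 ≈ 0.03467.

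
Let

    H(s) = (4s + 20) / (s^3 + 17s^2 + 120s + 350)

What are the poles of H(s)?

The poles are the roots of the denominator s^3 + 17s^2 + 120s + 350 = 0.
Trying s = -7: the polynomial evaluates to 0, so (s + 7) is a factor.
Dividing out leaves s^2 + 10s + 50 = 0.
The quadratic formula then gives s = -5 ± 5j.

s = -5 + 5j, -5 - 5j, -7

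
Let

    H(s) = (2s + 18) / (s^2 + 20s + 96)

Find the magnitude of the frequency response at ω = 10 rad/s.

|H(j10)| ≈ 0.1345

Substitute s = j10: numerator = 18 + j20, denominator = -4 + j200.
|H(j10)| = |18 + j20| / |-4 + j200| = 26.907 / 200.04 ≈ 0.1345.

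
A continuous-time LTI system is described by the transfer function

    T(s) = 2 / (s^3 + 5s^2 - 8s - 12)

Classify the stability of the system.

The denominator s^3 + 5s^2 - 8s - 12 factors as (s + 1)(s + 6)(s - 2), giving poles at s = -1, -6, 2.
Since the pole(s) at s = 2 lie in the right half-plane, the system is unstable.

unstable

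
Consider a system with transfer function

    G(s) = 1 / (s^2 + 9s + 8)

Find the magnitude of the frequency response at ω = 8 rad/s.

Substitute s = j8: numerator = 1, denominator = -56 + j72.
|G(j8)| = |1| / |-56 + j72| = 1 / 91.214 ≈ 0.01096.

|G(j8)| ≈ 0.01096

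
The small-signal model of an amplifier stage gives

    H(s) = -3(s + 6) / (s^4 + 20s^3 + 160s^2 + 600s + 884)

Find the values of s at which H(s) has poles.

s = -5 ± 3j, -5 ± j

The poles are the roots of the denominator s^4 + 20s^3 + 160s^2 + 600s + 884 = 0.
No real roots exist; factor into two real quadratics: (s^2 + 10s + 34)(s^2 + 10s + 26) = 0.
Each quadratic gives a conjugate pair via the quadratic formula.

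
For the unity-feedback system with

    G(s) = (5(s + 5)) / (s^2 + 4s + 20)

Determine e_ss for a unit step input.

G(s) has no poles at the origin.
This is a Type 0 system. Kp = lim_{s→0} G(s) = 25/20 = 5/4.
e_ss = 1/(1 + Kp) = 1/(1 + 5/4) = 4/9 ≈ 0.4444.

e_ss = 0.4444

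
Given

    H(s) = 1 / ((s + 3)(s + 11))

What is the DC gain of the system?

H(0) = 1/33 ≈ 0.03030

Set s = 0: H(0) = (1) / (33) = 1/33.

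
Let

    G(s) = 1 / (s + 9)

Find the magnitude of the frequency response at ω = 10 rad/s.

Substitute s = j10: numerator = 1, denominator = 9 + j10.
|G(j10)| = |1| / |9 + j10| = 1 / 13.454 ≈ 0.07433.

|G(j10)| ≈ 0.07433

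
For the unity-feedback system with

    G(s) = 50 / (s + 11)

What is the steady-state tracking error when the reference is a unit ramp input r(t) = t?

G(s) has no poles at the origin.
This is a Type 0 system; Kv = lim_{s→0} s·G(s) = 0, so the steady-state error for a ramp input is infinite.

e_ss = ∞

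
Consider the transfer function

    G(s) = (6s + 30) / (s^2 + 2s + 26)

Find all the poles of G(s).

s = -1 ± 5j

The poles are the roots of the denominator s^2 + 2s + 26 = 0.
Using the quadratic formula: s = (-2 ± √(-100))/2 = -1 ± 5j.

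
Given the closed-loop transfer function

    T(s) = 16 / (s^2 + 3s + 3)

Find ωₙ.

ωₙ ≈ 1.732 rad/s

Compare the denominator to the standard form s^2 + 2ζωₙs + ωₙ².
ωₙ² = 3, so ωₙ = √3 ≈ 1.732 rad/s.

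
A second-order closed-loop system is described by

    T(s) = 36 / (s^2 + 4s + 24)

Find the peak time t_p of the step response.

t_p ≈ 0.7025 s

Comparing s^2 + 4s + 24 to s^2 + 2ζωₙs + ωₙ²: ωₙ = √24 ≈ 4.899 rad/s and ζ = 4/(2·√24) ≈ 0.4082.
ζωₙ = 4/2 = 2, so ω_d = ωₙ√(1−ζ²) = √(ωₙ² − (ζωₙ)²) = √(24 − 2²) = √20 ≈ 4.472 rad/s.
t_p = π/ω_d = π/4.472 ≈ 0.7025 s.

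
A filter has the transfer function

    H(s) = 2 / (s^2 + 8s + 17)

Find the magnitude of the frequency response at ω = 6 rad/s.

Substitute s = j6: numerator = 2, denominator = -19 + j48.
|H(j6)| = |2| / |-19 + j48| = 2 / 51.624 ≈ 0.03874.

|H(j6)| ≈ 0.03874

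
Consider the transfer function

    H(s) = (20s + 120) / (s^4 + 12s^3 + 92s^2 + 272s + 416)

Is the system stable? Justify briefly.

The denominator s^4 + 12s^3 + 92s^2 + 272s + 416 factors as (s^2 + 8s + 52)(s^2 + 4s + 8), giving poles at s = -4 ± 6j, -2 ± 2j.
Since all poles lie strictly in the left half-plane, the system is stable.

stable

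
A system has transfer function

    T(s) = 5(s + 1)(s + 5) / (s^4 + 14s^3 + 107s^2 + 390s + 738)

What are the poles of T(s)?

s = -4 + 5j, -4 - 5j, -3 + 3j, -3 - 3j

The poles are the roots of the denominator s^4 + 14s^3 + 107s^2 + 390s + 738 = 0.
No real roots exist; factor into two real quadratics: (s^2 + 8s + 41)(s^2 + 6s + 18) = 0.
Each quadratic gives a conjugate pair via the quadratic formula.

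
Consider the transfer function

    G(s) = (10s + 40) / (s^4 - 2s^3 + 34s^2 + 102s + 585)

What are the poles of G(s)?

s = 3 ± 6j, -2 ± 3j

The poles are the roots of the denominator s^4 - 2s^3 + 34s^2 + 102s + 585 = 0.
No real roots exist; factor into two real quadratics: (s^2 - 6s + 45)(s^2 + 4s + 13) = 0.
Each quadratic gives a conjugate pair via the quadratic formula.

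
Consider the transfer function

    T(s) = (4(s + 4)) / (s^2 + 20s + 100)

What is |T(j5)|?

Substitute s = j5: numerator = 16 + j20, denominator = 75 + j100.
|T(j5)| = |16 + j20| / |75 + j100| = 25.612 / 125 ≈ 0.2049.

|T(j5)| ≈ 0.2049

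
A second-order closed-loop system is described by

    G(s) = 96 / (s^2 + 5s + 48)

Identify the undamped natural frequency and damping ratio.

ωₙ ≈ 6.928 rad/s, ζ ≈ 0.3608

Compare the denominator to the standard form s^2 + 2ζωₙs + ωₙ².
ωₙ² = 48, so ωₙ = √48 ≈ 6.928 rad/s.
2ζωₙ = 5, so ζ = 5/(2·√48) ≈ 0.3608.
With ζ = 0.3608 the response is underdamped.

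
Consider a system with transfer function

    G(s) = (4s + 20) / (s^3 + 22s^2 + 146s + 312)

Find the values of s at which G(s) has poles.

s = -5 ± j, -12

The poles are the roots of the denominator s^3 + 22s^2 + 146s + 312 = 0.
Trying s = -12: the polynomial evaluates to 0, so (s + 12) is a factor.
Dividing out leaves s^2 + 10s + 26 = 0.
The quadratic formula then gives s = -5 ± 1j.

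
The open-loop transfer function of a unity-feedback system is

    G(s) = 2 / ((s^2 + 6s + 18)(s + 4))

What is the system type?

Type 0

The denominator has no factor of s at the origin — no free integrator — so this is a Type 0 system.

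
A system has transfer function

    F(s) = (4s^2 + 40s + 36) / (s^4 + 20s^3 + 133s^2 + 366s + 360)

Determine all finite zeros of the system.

Set the numerator to zero: 4s^2 + 40s + 36 = 0, i.e. 4·(s^2 + 10s + 9) = 0.
Factoring: (s + 1)(s + 9) = 0.

s = -1, -9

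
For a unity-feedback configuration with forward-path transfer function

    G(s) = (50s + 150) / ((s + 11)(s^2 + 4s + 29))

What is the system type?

Type 0

The denominator has no factor of s at the origin — no free integrator — so this is a Type 0 system.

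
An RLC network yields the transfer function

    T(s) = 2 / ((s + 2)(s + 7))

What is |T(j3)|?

|T(j3)| ≈ 0.07284

Substitute s = j3: numerator = 2, denominator = 5 + j27.
|T(j3)| = |2| / |5 + j27| = 2 / 27.459 ≈ 0.07284.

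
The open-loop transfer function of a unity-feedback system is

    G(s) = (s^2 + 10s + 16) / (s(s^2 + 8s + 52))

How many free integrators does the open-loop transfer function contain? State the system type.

Type 1

The denominator has 1 factor of s at the origin (free integrator), so this is a Type 1 system.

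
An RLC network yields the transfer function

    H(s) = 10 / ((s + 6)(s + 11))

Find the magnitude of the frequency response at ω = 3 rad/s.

|H(j3)| ≈ 0.1307

Substitute s = j3: numerator = 10, denominator = 57 + j51.
|H(j3)| = |10| / |57 + j51| = 10 / 76.485 ≈ 0.1307.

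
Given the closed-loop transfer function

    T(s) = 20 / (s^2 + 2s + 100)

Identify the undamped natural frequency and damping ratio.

Compare the denominator to the standard form s^2 + 2ζωₙs + ωₙ².
ωₙ² = 100, so ωₙ = 10 rad/s.
2ζωₙ = 2, so ζ = 2/(2·10) = 0.1.

ωₙ = 10 rad/s, ζ = 0.1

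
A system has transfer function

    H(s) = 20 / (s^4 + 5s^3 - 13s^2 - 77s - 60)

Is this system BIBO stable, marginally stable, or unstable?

unstable

The denominator s^4 + 5s^3 - 13s^2 - 77s - 60 factors as (s - 4)(s + 3)(s + 1)(s + 5), giving poles at s = 4, -3, -1, -5.
Since the pole(s) at s = 4 lie in the right half-plane, the system is unstable.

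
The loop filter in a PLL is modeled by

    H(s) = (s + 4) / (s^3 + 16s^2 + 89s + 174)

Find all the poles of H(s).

s = -5 + 2j, -5 - 2j, -6

The poles are the roots of the denominator s^3 + 16s^2 + 89s + 174 = 0.
Trying s = -6: the polynomial evaluates to 0, so (s + 6) is a factor.
Dividing out leaves s^2 + 10s + 29 = 0.
The quadratic formula then gives s = -5 ± 2j.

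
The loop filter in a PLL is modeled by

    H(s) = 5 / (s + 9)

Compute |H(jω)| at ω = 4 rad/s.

|H(j4)| ≈ 0.5077

Substitute s = j4: numerator = 5, denominator = 9 + j4.
|H(j4)| = |5| / |9 + j4| = 5 / 9.8489 ≈ 0.5077.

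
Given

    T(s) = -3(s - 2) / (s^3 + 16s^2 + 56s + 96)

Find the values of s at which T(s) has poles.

s = -2 + 2j, -2 - 2j, -12

The poles are the roots of the denominator s^3 + 16s^2 + 56s + 96 = 0.
Trying s = -12: the polynomial evaluates to 0, so (s + 12) is a factor.
Dividing out leaves s^2 + 4s + 8 = 0.
The quadratic formula then gives s = -2 ± 2j.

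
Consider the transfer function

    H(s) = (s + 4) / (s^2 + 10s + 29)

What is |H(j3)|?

|H(j3)| ≈ 0.1387

Substitute s = j3: numerator = 4 + j3, denominator = 20 + j30.
|H(j3)| = |4 + j3| / |20 + j30| = 5 / 36.056 ≈ 0.1387.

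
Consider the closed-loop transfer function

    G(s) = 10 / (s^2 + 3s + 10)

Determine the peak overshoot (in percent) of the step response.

Comparing s^2 + 3s + 10 to s^2 + 2ζωₙs + ωₙ²: ωₙ = √10 ≈ 3.162 rad/s and ζ = 3/(2·√10) ≈ 0.4743.
%OS = 100·exp(−πζ/√(1−ζ²)) = 100·exp(−π·0.4743/√(1−0.4743²)) ≈ 18.4%.

%OS ≈ 18.4%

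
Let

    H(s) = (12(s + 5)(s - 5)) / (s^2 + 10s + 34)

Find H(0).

H(0) = -150/17 ≈ -8.824

At s = 0 each factor (s + a) contributes a and each (s^2 + bs + c) contributes c.
H(0) = 12·(5) · (-5) / ((34)) = -300/34 = -150/17.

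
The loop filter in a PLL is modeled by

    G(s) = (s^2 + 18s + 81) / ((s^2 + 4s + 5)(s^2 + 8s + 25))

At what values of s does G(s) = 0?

Set the numerator to zero: s^2 + 18s + 81 = 0.
Factoring: (s + 9)^2 = 0.

s = -9, -9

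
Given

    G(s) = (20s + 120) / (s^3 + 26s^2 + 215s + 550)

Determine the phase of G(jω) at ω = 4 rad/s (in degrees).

At s = j4: numerator = 120 + j80, denominator = 134 + j796.
∠G = ∠num − ∠den = 33.690° − (80.444°) = -46.75°.

∠G(j4) ≈ -46.75°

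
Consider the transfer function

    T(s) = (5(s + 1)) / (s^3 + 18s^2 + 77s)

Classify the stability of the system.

The denominator s^3 + 18s^2 + 77s factors as s(s + 7)(s + 11), giving poles at s = 0, -7, -11.
Since the simple pole(s) at s = 0 lie on the jω-axis with none in the right half-plane, the system is marginally stable.

marginally stable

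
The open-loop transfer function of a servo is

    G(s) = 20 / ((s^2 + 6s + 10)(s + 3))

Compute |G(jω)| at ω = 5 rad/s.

Substitute s = j5: numerator = 20, denominator = -195 + j15.
|G(j5)| = |20| / |-195 + j15| = 20 / 195.58 ≈ 0.1023.

|G(j5)| ≈ 0.1023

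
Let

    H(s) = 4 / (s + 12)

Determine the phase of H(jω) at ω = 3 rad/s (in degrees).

∠H(j3) ≈ -14.04°

At s = j3: numerator = 4, denominator = 12 + j3.
∠H = ∠num − ∠den = 0° − (14.036°) = -14.04°.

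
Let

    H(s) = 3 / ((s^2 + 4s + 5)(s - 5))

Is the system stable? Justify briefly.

The poles can be read from the denominator factors: s = -2 + j, -2 - j, 5.
Since the pole(s) at s = 5 lie in the right half-plane, the system is unstable.

unstable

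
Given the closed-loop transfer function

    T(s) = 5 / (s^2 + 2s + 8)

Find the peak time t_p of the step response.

t_p ≈ 1.187 s

Comparing s^2 + 2s + 8 to s^2 + 2ζωₙs + ωₙ²: ωₙ = √8 ≈ 2.828 rad/s and ζ = 2/(2·√8) ≈ 0.3536.
ζωₙ = 2/2 = 1, so ω_d = ωₙ√(1−ζ²) = √(ωₙ² − (ζωₙ)²) = √(8 − 1²) = √7 ≈ 2.646 rad/s.
t_p = π/ω_d = π/2.646 ≈ 1.187 s.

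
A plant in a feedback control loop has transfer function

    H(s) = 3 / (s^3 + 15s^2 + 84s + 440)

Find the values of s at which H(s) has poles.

The poles are the roots of the denominator s^3 + 15s^2 + 84s + 440 = 0.
Trying s = -11: the polynomial evaluates to 0, so (s + 11) is a factor.
Dividing out leaves s^2 + 4s + 40 = 0.
The quadratic formula then gives s = -2 ± 6j.

s = -2 + 6j, -2 - 6j, -11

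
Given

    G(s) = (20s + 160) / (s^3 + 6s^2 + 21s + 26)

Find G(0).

Set s = 0: G(0) = (160) / (26) = 80/13.

G(0) = 80/13 ≈ 6.154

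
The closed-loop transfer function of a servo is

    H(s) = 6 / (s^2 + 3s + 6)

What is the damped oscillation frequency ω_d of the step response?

ω_d ≈ 1.936 rad/s

Comparing s^2 + 3s + 6 to s^2 + 2ζωₙs + ωₙ²: ωₙ = √6 ≈ 2.449 rad/s and ζ = 3/(2·√6) ≈ 0.6124.
ζωₙ = 3/2 = 1.5, so ω_d = ωₙ√(1−ζ²) = √(ωₙ² − (ζωₙ)²) = √(6 − 1.5²) = √3.75 ≈ 1.936 rad/s.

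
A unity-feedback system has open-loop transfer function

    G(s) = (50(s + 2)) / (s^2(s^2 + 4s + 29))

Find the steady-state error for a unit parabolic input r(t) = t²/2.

e_ss = 0.2900

G(s) has 2 poles at the origin.
This is a Type 2 system. Ka = lim_{s→0} s^2·G(s) = 100/29.
e_ss = 1/Ka = 1/(100/29) = 29/100 ≈ 0.2900.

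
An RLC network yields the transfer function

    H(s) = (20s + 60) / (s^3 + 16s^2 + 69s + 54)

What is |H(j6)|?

Substitute s = j6: numerator = 60 + j120, denominator = -522 + j198.
|H(j6)| = |60 + j120| / |-522 + j198| = 134.16 / 558.29 ≈ 0.2403.

|H(j6)| ≈ 0.2403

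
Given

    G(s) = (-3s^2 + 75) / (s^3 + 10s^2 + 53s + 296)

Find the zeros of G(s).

s = -5, 5

Set the numerator to zero: -3s^2 + 75 = 0, i.e. -3·(s^2 - 25) = 0.
Factoring: (s + 5)(s - 5) = 0.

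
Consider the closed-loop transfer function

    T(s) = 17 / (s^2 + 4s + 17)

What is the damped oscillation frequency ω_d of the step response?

Comparing s^2 + 4s + 17 to s^2 + 2ζωₙs + ωₙ²: ωₙ = √17 ≈ 4.123 rad/s and ζ = 4/(2·√17) ≈ 0.4851.
ζωₙ = 4/2 = 2, so ω_d = ωₙ√(1−ζ²) = √(ωₙ² − (ζωₙ)²) = √(17 − 2²) = √13 ≈ 3.606 rad/s.

ω_d ≈ 3.606 rad/s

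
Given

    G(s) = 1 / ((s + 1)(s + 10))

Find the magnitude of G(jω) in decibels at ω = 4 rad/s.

Substitute s = j4: numerator = 1, denominator = -6 + j44.
|G(j4)| = |1| / |-6 + j44| = 1 / 44.407 ≈ 0.02252.
In decibels: 20·log₁₀(0.02252) ≈ -32.9 dB.

|G(j4)|_dB ≈ -32.9 dB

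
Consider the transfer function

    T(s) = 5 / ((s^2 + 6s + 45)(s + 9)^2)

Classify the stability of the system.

The poles can be read from the denominator factors: s = -3 ± 6j, -9, -9.
Since all poles lie strictly in the left half-plane, the system is stable.

stable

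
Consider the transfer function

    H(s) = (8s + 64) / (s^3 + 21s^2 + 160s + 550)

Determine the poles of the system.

The poles are the roots of the denominator s^3 + 21s^2 + 160s + 550 = 0.
Trying s = -11: the polynomial evaluates to 0, so (s + 11) is a factor.
Dividing out leaves s^2 + 10s + 50 = 0.
The quadratic formula then gives s = -5 ± 5j.

s = -5 ± 5j, -11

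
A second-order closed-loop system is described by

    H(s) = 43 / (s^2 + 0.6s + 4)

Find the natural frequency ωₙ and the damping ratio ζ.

ωₙ = 2 rad/s, ζ = 0.15

Compare the denominator to the standard form s^2 + 2ζωₙs + ωₙ².
ωₙ² = 4, so ωₙ = 2 rad/s.
2ζωₙ = 0.6, so ζ = 0.6/(2·2) = 0.15.
With ζ = 0.15 the response is underdamped.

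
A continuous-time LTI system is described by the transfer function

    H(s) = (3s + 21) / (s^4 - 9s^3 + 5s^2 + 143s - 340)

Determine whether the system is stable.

unstable

The denominator s^4 - 9s^3 + 5s^2 + 143s - 340 factors as (s^2 - 8s + 17)(s + 4)(s - 5), giving poles at s = 4 ± j, -4, 5.
Since the pole(s) at s = 4 + j, 4 - j, 5 lie in the right half-plane, the system is unstable.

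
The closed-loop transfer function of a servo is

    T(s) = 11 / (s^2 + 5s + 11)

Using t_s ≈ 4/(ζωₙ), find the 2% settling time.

Comparing s^2 + 5s + 11 to s^2 + 2ζωₙs + ωₙ²: ωₙ = √11 ≈ 3.317 rad/s and ζ = 5/(2·√11) ≈ 0.7538.
ζωₙ = 5/2 = 2.5, so t_s ≈ 4/(ζωₙ) = 4/2.5 = 1.600 s.

t_s ≈ 1.600 s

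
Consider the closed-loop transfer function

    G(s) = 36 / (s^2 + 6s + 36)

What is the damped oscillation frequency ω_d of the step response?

ω_d ≈ 5.196 rad/s

Comparing s^2 + 6s + 36 to s^2 + 2ζωₙs + ωₙ²: ωₙ = 6 rad/s and ζ = 6/(2·6) = 0.5.
ζωₙ = 6/2 = 3, so ω_d = ωₙ√(1−ζ²) = √(ωₙ² − (ζωₙ)²) = √(36 − 3²) = √27 ≈ 5.196 rad/s.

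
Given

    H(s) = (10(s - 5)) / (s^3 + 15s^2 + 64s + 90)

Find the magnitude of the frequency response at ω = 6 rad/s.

Substitute s = j6: numerator = -50 + j60, denominator = -450 + j168.
|H(j6)| = |-50 + j60| / |-450 + j168| = 78.102 / 480.34 ≈ 0.1626.

|H(j6)| ≈ 0.1626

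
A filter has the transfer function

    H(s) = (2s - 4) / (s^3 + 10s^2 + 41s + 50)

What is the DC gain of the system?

H(0) = -2/25 ≈ -0.08000

Set s = 0: H(0) = (-4) / (50) = -2/25.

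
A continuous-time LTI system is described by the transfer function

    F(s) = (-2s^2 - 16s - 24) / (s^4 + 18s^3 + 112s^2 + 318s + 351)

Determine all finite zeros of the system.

Set the numerator to zero: -2s^2 - 16s - 24 = 0, i.e. -2·(s^2 + 8s + 12) = 0.
Factoring: (s + 2)(s + 6) = 0.

s = -2, -6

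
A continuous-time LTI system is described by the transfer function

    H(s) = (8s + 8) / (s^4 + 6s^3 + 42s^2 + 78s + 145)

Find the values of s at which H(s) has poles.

s = -1 ± 2j, -2 ± 5j

The poles are the roots of the denominator s^4 + 6s^3 + 42s^2 + 78s + 145 = 0.
No real roots exist; factor into two real quadratics: (s^2 + 2s + 5)(s^2 + 4s + 29) = 0.
Each quadratic gives a conjugate pair via the quadratic formula.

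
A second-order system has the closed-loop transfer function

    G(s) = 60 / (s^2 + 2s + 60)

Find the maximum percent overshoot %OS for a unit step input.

%OS ≈ 66.4%

Comparing s^2 + 2s + 60 to s^2 + 2ζωₙs + ωₙ²: ωₙ = √60 ≈ 7.746 rad/s and ζ = 2/(2·√60) ≈ 0.1291.
%OS = 100·exp(−πζ/√(1−ζ²)) = 100·exp(−π·0.1291/√(1−0.1291²)) ≈ 66.4%.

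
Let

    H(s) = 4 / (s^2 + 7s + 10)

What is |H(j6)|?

Substitute s = j6: numerator = 4, denominator = -26 + j42.
|H(j6)| = |4| / |-26 + j42| = 4 / 49.396 ≈ 0.08098.

|H(j6)| ≈ 0.08098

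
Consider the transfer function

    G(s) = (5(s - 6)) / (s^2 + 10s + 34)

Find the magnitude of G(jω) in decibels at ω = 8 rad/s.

Substitute s = j8: numerator = -30 + j40, denominator = -30 + j80.
|G(j8)| = |-30 + j40| / |-30 + j80| = 50 / 85.440 ≈ 0.5852.
In decibels: 20·log₁₀(0.5852) ≈ -4.65 dB.

|G(j8)|_dB ≈ -4.65 dB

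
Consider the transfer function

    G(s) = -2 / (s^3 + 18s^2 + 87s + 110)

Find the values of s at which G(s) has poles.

s = -2, -11, -5

The poles are the roots of the denominator s^3 + 18s^2 + 87s + 110 = 0.
Trying s = -2: the polynomial evaluates to 0, so (s + 2) is a factor.
Dividing out leaves s^2 + 16s + 55 = 0.
Factoring the quadratic: (s + 11)(s + 5) = 0.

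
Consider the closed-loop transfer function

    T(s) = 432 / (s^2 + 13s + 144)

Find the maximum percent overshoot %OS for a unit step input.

%OS ≈ 13.2%

Comparing s^2 + 13s + 144 to s^2 + 2ζωₙs + ωₙ²: ωₙ = 12 rad/s and ζ = 13/(2·12) ≈ 0.5417.
%OS = 100·exp(−πζ/√(1−ζ²)) = 100·exp(−π·0.5417/√(1−0.5417²)) ≈ 13.2%.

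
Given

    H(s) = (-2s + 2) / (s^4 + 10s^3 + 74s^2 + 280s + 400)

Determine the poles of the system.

The poles are the roots of the denominator s^4 + 10s^3 + 74s^2 + 280s + 400 = 0.
No real roots exist; factor into two real quadratics: (s^2 + 4s + 40)(s^2 + 6s + 10) = 0.
Each quadratic gives a conjugate pair via the quadratic formula.

s = -2 + 6j, -2 - 6j, -3 + j, -3 - j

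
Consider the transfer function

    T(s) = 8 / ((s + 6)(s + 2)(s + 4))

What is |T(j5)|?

|T(j5)| ≈ 0.02971

Substitute s = j5: numerator = 8, denominator = -252 + j95.
|T(j5)| = |8| / |-252 + j95| = 8 / 269.31 ≈ 0.02971.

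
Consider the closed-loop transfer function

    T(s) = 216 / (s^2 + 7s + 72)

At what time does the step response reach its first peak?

Comparing s^2 + 7s + 72 to s^2 + 2ζωₙs + ωₙ²: ωₙ = √72 ≈ 8.485 rad/s and ζ = 7/(2·√72) ≈ 0.4125.
ζωₙ = 7/2 = 3.5, so ω_d = ωₙ√(1−ζ²) = √(ωₙ² − (ζωₙ)²) = √(72 − 3.5²) = √59.75 ≈ 7.730 rad/s.
t_p = π/ω_d = π/7.730 ≈ 0.4064 s.

t_p ≈ 0.4064 s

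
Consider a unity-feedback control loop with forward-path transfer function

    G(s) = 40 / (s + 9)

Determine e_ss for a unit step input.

e_ss = 0.1837

G(s) has no poles at the origin.
This is a Type 0 system. Kp = lim_{s→0} G(s) = 40/9.
e_ss = 1/(1 + Kp) = 1/(1 + 40/9) = 9/49 ≈ 0.1837.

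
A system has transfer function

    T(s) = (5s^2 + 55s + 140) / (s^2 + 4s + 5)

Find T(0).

T(0) = 28

Set s = 0: T(0) = (140) / (5) = 28.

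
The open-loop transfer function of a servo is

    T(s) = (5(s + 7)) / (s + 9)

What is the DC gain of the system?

At s = 0 each factor (s + a) contributes a and each (s^2 + bs + c) contributes c.
T(0) = 5·(7) / ((9)) = 35/9 = 35/9.

T(0) = 35/9 ≈ 3.889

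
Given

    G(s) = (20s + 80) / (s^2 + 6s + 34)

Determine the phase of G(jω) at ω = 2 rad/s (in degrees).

∠G(j2) ≈ 4.764°

At s = j2: numerator = 80 + j40, denominator = 30 + j12.
∠G = ∠num − ∠den = 26.565° − (21.801°) = 4.764°.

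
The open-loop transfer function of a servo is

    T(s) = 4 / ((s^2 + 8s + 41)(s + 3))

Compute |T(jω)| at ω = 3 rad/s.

Substitute s = j3: numerator = 4, denominator = 24 + j168.
|T(j3)| = |4| / |24 + j168| = 4 / 169.71 ≈ 0.02357.

|T(j3)| ≈ 0.02357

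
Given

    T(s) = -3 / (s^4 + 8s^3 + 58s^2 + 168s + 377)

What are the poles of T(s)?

The poles are the roots of the denominator s^4 + 8s^3 + 58s^2 + 168s + 377 = 0.
No real roots exist; factor into two real quadratics: (s^2 + 4s + 13)(s^2 + 4s + 29) = 0.
Each quadratic gives a conjugate pair via the quadratic formula.

s = -2 ± 3j, -2 ± 5j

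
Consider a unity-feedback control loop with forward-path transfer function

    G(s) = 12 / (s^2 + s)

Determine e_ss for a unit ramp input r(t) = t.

e_ss = 0.08333

G(s) has one pole at the origin.
This is a Type 1 system. Kv = lim_{s→0} s·G(s) = 12/1.
e_ss = 1/Kv = 1/(12) = 1/12 ≈ 0.08333.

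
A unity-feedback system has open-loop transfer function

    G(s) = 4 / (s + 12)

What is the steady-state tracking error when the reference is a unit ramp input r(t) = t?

G(s) has no poles at the origin.
This is a Type 0 system; Kv = lim_{s→0} s·G(s) = 0, so the steady-state error for a ramp input is infinite.

e_ss = ∞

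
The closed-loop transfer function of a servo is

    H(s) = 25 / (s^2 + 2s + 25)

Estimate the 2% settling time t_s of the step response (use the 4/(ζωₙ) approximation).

Comparing s^2 + 2s + 25 to s^2 + 2ζωₙs + ωₙ²: ωₙ = 5 rad/s and ζ = 2/(2·5) = 0.2.
ζωₙ = 2/2 = 1, so t_s ≈ 4/(ζωₙ) = 4/1 = 4 s.

t_s ≈ 4 s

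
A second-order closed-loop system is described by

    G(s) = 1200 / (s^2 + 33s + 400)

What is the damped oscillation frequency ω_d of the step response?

Comparing s^2 + 33s + 400 to s^2 + 2ζωₙs + ωₙ²: ωₙ = 20 rad/s and ζ = 33/(2·20) = 0.825.
ζωₙ = 33/2 = 16.5, so ω_d = ωₙ√(1−ζ²) = √(ωₙ² − (ζωₙ)²) = √(400 − 16.5²) = √127.75 ≈ 11.30 rad/s.

ω_d ≈ 11.30 rad/s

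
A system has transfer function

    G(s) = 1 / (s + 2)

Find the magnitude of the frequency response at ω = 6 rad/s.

Substitute s = j6: numerator = 1, denominator = 2 + j6.
|G(j6)| = |1| / |2 + j6| = 1 / 6.3246 ≈ 0.1581.

|G(j6)| ≈ 0.1581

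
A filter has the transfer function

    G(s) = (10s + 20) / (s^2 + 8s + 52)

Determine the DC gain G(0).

Set s = 0: G(0) = (20) / (52) = 5/13.

G(0) = 5/13 ≈ 0.3846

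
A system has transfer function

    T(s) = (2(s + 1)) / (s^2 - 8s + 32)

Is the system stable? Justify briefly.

The denominator s^2 - 8s + 32 factors as (s^2 - 8s + 32), giving poles at s = 4 ± 4j.
Since the pole(s) at s = 4 + 4j, 4 - 4j lie in the right half-plane, the system is unstable.

unstable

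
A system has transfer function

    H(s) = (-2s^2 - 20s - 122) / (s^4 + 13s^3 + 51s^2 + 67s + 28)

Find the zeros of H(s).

s = -5 ± 6j

Set the numerator to zero: -2s^2 - 20s - 122 = 0, i.e. -2·(s^2 + 10s + 61) = 0.
Factoring: (s^2 + 10s + 61) = 0.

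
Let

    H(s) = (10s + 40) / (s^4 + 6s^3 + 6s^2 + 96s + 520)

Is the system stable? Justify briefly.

The denominator s^4 + 6s^3 + 6s^2 + 96s + 520 factors as (s^2 + 10s + 26)(s^2 - 4s + 20), giving poles at s = -5 + j, -5 - j, 2 + 4j, 2 - 4j.
Since the pole(s) at s = 2 + 4j, 2 - 4j lie in the right half-plane, the system is unstable.

unstable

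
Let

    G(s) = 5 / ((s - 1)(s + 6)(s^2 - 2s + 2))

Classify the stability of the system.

unstable

The poles can be read from the denominator factors: s = 1, -6, 1 + j, 1 - j.
Since the pole(s) at s = 1, 1 ± j lie in the right half-plane, the system is unstable.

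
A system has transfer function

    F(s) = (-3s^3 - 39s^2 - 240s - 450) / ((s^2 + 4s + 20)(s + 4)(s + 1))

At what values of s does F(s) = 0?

Set the numerator to zero: -3s^3 - 39s^2 - 240s - 450 = 0, i.e. -3·(s^3 + 13s^2 + 80s + 150) = 0.
Factoring: (s^2 + 10s + 50)(s + 3) = 0.

s = -5 + 5j, -5 - 5j, -3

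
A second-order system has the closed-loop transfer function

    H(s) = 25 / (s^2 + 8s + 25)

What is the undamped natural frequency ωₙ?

Compare the denominator to the standard form s^2 + 2ζωₙs + ωₙ².
ωₙ² = 25, so ωₙ = 5 rad/s.

ωₙ = 5 rad/s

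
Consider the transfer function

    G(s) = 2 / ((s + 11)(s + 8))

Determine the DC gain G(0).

At s = 0 each factor (s + a) contributes a and each (s^2 + bs + c) contributes c.
G(0) = 2·1 / ((11) · (8)) = 2/88 = 1/44.

G(0) = 1/44 ≈ 0.02273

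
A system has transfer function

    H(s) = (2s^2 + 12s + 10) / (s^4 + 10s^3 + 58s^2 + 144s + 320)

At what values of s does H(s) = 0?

Set the numerator to zero: 2s^2 + 12s + 10 = 0, i.e. 2·(s^2 + 6s + 5) = 0.
Factoring: (s + 1)(s + 5) = 0.

s = -1, -5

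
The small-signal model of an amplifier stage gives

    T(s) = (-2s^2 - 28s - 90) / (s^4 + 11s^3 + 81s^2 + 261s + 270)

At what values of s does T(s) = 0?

s = -5, -9

Set the numerator to zero: -2s^2 - 28s - 90 = 0, i.e. -2·(s^2 + 14s + 45) = 0.
Factoring: (s + 5)(s + 9) = 0.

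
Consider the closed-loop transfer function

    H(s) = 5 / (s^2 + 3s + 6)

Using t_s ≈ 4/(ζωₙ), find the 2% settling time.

Comparing s^2 + 3s + 6 to s^2 + 2ζωₙs + ωₙ²: ωₙ = √6 ≈ 2.449 rad/s and ζ = 3/(2·√6) ≈ 0.6124.
ζωₙ = 3/2 = 1.5, so t_s ≈ 4/(ζωₙ) = 4/1.5 ≈ 2.667 s.

t_s ≈ 2.667 s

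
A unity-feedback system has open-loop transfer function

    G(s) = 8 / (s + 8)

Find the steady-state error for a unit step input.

G(s) has no poles at the origin.
This is a Type 0 system. Kp = lim_{s→0} G(s) = 8/8 = 1.
e_ss = 1/(1 + Kp) = 1/(1 + 1) = 1/2 ≈ 0.5000.

e_ss = 0.5000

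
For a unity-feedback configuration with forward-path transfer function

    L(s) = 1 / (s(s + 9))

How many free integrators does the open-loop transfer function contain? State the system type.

The denominator has 1 factor of s at the origin (free integrator), so this is a Type 1 system.

Type 1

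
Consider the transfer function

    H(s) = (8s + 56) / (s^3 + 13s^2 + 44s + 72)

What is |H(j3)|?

Substitute s = j3: numerator = 56 + j24, denominator = -45 + j105.
|H(j3)| = |56 + j24| / |-45 + j105| = 60.926 / 114.24 ≈ 0.5333.

|H(j3)| ≈ 0.5333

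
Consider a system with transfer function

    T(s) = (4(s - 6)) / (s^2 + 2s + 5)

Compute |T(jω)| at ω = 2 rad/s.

|T(j2)| ≈ 6.136

Substitute s = j2: numerator = -24 + j8, denominator = 1 + j4.
|T(j2)| = |-24 + j8| / |1 + j4| = 25.298 / 4.1231 ≈ 6.136.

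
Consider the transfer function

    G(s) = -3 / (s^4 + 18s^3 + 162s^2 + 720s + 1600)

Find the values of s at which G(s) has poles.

The poles are the roots of the denominator s^4 + 18s^3 + 162s^2 + 720s + 1600 = 0.
No real roots exist; factor into two real quadratics: (s^2 + 8s + 32)(s^2 + 10s + 50) = 0.
Each quadratic gives a conjugate pair via the quadratic formula.

s = -4 ± 4j, -5 ± 5j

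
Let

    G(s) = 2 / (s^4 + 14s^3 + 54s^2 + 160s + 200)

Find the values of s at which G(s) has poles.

s = -1 + 3j, -1 - 3j, -10, -2

The poles are the roots of the denominator s^4 + 14s^3 + 54s^2 + 160s + 200 = 0.
Trying s = -10: the polynomial evaluates to 0, so (s + 10) is a factor.
Dividing out leaves s^3 + 4s^2 + 14s + 20 = 0.
This factors further as (s^2 + 2s + 10)(s + 2) = 0.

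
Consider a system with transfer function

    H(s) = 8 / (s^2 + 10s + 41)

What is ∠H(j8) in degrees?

At s = j8: numerator = 8, denominator = -23 + j80.
∠H = ∠num − ∠den = 0° − (106.04°) = -106.0°.

∠H(j8) ≈ -106.0°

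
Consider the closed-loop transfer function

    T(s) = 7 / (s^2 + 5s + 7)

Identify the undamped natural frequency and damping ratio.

Compare the denominator to the standard form s^2 + 2ζωₙs + ωₙ².
ωₙ² = 7, so ωₙ = √7 ≈ 2.646 rad/s.
2ζωₙ = 5, so ζ = 5/(2·√7) ≈ 0.9449.

ωₙ ≈ 2.646 rad/s, ζ ≈ 0.9449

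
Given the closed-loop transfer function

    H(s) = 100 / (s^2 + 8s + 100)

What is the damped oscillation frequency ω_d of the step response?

Comparing s^2 + 8s + 100 to s^2 + 2ζωₙs + ωₙ²: ωₙ = 10 rad/s and ζ = 8/(2·10) = 0.4.
ζωₙ = 8/2 = 4, so ω_d = ωₙ√(1−ζ²) = √(ωₙ² − (ζωₙ)²) = √(100 − 4²) = √84 ≈ 9.165 rad/s.

ω_d ≈ 9.165 rad/s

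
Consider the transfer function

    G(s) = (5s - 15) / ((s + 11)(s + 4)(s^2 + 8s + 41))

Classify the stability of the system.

stable

The poles can be read from the denominator factors: s = -11, -4, -4 + 5j, -4 - 5j.
Since all poles lie strictly in the left half-plane, the system is stable.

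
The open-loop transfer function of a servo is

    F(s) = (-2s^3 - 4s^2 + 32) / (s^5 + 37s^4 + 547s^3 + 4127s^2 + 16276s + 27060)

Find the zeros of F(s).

s = -2 + 2j, -2 - 2j, 2

Set the numerator to zero: -2s^3 - 4s^2 + 32 = 0, i.e. -2·(s^3 + 2s^2 - 16) = 0.
Factoring: (s^2 + 4s + 8)(s - 2) = 0.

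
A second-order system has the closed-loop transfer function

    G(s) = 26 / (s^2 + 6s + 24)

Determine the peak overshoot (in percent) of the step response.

Comparing s^2 + 6s + 24 to s^2 + 2ζωₙs + ωₙ²: ωₙ = √24 ≈ 4.899 rad/s and ζ = 6/(2·√24) ≈ 0.6124.
%OS = 100·exp(−πζ/√(1−ζ²)) = 100·exp(−π·0.6124/√(1−0.6124²)) ≈ 8.77%.

%OS ≈ 8.77%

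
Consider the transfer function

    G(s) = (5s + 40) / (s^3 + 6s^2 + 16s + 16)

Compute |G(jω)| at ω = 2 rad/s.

Substitute s = j2: numerator = 40 + j10, denominator = -8 + j24.
|G(j2)| = |40 + j10| / |-8 + j24| = 41.231 / 25.298 ≈ 1.630.

|G(j2)| ≈ 1.630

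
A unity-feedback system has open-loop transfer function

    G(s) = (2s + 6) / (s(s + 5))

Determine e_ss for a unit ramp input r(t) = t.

e_ss = 0.8333

G(s) has one pole at the origin.
This is a Type 1 system. Kv = lim_{s→0} s·G(s) = 6/5.
e_ss = 1/Kv = 1/(6/5) = 5/6 ≈ 0.8333.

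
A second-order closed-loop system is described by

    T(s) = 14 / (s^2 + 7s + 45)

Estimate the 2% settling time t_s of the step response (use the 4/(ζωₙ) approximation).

Comparing s^2 + 7s + 45 to s^2 + 2ζωₙs + ωₙ²: ωₙ = √45 ≈ 6.708 rad/s and ζ = 7/(2·√45) ≈ 0.5217.
ζωₙ = 7/2 = 3.5, so t_s ≈ 4/(ζωₙ) = 4/3.5 ≈ 1.143 s.

t_s ≈ 1.143 s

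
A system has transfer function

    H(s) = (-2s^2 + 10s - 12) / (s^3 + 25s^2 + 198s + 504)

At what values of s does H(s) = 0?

s = 2, 3

Set the numerator to zero: -2s^2 + 10s - 12 = 0, i.e. -2·(s^2 - 5s + 6) = 0.
Factoring: (s - 2)(s - 3) = 0.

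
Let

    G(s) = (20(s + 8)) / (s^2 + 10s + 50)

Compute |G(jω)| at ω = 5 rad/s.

|G(j5)| ≈ 3.375

Substitute s = j5: numerator = 160 + j100, denominator = 25 + j50.
|G(j5)| = |160 + j100| / |25 + j50| = 188.68 / 55.902 ≈ 3.375.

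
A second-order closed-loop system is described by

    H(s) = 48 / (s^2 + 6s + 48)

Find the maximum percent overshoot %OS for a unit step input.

Comparing s^2 + 6s + 48 to s^2 + 2ζωₙs + ωₙ²: ωₙ = √48 ≈ 6.928 rad/s and ζ = 6/(2·√48) ≈ 0.4330.
%OS = 100·exp(−πζ/√(1−ζ²)) = 100·exp(−π·0.4330/√(1−0.4330²)) ≈ 22.1%.

%OS ≈ 22.1%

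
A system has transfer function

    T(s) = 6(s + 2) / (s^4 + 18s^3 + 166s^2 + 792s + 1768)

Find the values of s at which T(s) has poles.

The poles are the roots of the denominator s^4 + 18s^3 + 166s^2 + 792s + 1768 = 0.
No real roots exist; factor into two real quadratics: (s^2 + 10s + 34)(s^2 + 8s + 52) = 0.
Each quadratic gives a conjugate pair via the quadratic formula.

s = -5 ± 3j, -4 ± 6j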